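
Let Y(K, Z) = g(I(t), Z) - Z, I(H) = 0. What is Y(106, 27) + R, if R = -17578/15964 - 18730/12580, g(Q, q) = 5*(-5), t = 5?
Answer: -137039340/2510339 ≈ -54.590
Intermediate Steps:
g(Q, q) = -25
Y(K, Z) = -25 - Z
R = -6501712/2510339 (R = -17578*1/15964 - 18730*1/12580 = -8789/7982 - 1873/1258 = -6501712/2510339 ≈ -2.5900)
Y(106, 27) + R = (-25 - 1*27) - 6501712/2510339 = (-25 - 27) - 6501712/2510339 = -52 - 6501712/2510339 = -137039340/2510339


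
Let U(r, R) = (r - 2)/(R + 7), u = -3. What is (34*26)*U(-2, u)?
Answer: -884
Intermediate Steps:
U(r, R) = (-2 + r)/(7 + R)
(34*26)*U(-2, u) = (34*26)*((-2 - 2)/(7 - 3)) = 884*(-4/4) = 884*((1/4)*(-4)) = 884*(-1) = -884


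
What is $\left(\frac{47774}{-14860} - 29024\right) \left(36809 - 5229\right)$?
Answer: $- \frac{681092829706}{743} \approx -9.1668 \cdot 10^{8}$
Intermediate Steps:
$\left(\frac{47774}{-14860} - 29024\right) \left(36809 - 5229\right) = \left(47774 \left(- \frac{1}{14860}\right) - 29024\right) 31580 = \left(- \frac{23887}{7430} - 29024\right) 31580 = \left(- \frac{215672207}{7430}\right) 31580 = - \frac{681092829706}{743}$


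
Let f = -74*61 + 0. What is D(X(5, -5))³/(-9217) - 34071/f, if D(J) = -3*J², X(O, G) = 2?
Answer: 321832599/41605538 ≈ 7.7353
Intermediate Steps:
f = -4514 (f = -4514 + 0 = -4514)
D(X(5, -5))³/(-9217) - 34071/f = (-3*2²)³/(-9217) - 34071/(-4514) = (-3*4)³*(-1/9217) - 34071*(-1/4514) = (-12)³*(-1/9217) + 34071/4514 = -1728*(-1/9217) + 34071/4514 = 1728/9217 + 34071/4514 = 321832599/41605538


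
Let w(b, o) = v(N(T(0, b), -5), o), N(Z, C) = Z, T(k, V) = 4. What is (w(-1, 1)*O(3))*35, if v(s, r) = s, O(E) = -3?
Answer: -420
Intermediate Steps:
w(b, o) = 4
(w(-1, 1)*O(3))*35 = (4*(-3))*35 = -12*35 = -420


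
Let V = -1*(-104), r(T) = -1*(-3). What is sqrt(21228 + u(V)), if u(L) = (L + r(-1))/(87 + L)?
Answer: sqrt(774439105)/191 ≈ 145.70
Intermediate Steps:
r(T) = 3
V = 104
u(L) = (3 + L)/(87 + L) (u(L) = (L + 3)/(87 + L) = (3 + L)/(87 + L))
sqrt(21228 + u(V)) = sqrt(21228 + (3 + 104)/(87 + 104)) = sqrt(21228 + 107/191) = sqrt(4054655/191) = sqrt(774439105)/191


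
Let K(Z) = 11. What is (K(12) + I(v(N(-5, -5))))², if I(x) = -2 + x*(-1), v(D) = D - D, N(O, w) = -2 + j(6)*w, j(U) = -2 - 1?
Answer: 81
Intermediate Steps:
j(U) = -3
N(O, w) = -2 - 3*w
v(D) = 0
I(x) = -2 - x
(K(12) + I(v(N(-5, -5))))² = (11 + (-2 - 1*0))² = (11 + (-2 + 0))² = (11 - 2)² = 9² = 81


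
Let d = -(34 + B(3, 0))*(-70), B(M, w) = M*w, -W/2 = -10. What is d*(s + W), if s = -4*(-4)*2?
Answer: 123760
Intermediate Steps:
W = 20 (W = -2*(-10) = 20)
s = 32 (s = 16*2 = 32)
d = 2380 (d = -(34 + 3*0)*(-70) = -(34 + 0)*(-70) = -34*(-70) = -1*(-2380) = 2380)
d*(s + W) = 2380*(32 + 20) = 2380*52 = 123760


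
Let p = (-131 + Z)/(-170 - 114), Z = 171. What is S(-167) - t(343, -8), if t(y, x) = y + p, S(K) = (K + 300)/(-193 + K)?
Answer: -8772923/25560 ≈ -343.23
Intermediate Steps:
S(K) = (300 + K)/(-193 + K)
p = -10/71 (p = (-131 + 171)/(-170 - 114) = 40/(-284) = 40*(-1/284) = -10/71 ≈ -0.14085)
t(y, x) = -10/71 + y (t(y, x) = y - 10/71 = -10/71 + y)
S(-167) - t(343, -8) = (300 - 167)/(-193 - 167) - (-10/71 + 343) = 133/(-360) - 1*24343/71 = -1/360*133 - 24343/71 = -133/360 - 24343/71 = -8772923/25560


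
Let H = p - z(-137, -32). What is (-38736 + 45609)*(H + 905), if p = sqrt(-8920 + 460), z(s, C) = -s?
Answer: 5278464 + 41238*I*sqrt(235) ≈ 5.2785e+6 + 6.3217e+5*I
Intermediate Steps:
p = 6*I*sqrt(235) (p = sqrt(-8460) = 6*I*sqrt(235) ≈ 91.978*I)
H = -137 + 6*I*sqrt(235) (H = 6*I*sqrt(235) - (-1)*(-137) = 6*I*sqrt(235) - 1*137 = 6*I*sqrt(235) - 137 = -137 + 6*I*sqrt(235) ≈ -137.0 + 91.978*I)
(-38736 + 45609)*(H + 905) = (-38736 + 45609)*((-137 + 6*I*sqrt(235)) + 905) = 6873*(768 + 6*I*sqrt(235)) = 5278464 + 41238*I*sqrt(235)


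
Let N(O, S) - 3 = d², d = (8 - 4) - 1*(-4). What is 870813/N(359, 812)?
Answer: 870813/67 ≈ 12997.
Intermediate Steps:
d = 8 (d = 4 + 4 = 8)
N(O, S) = 67 (N(O, S) = 3 + 8² = 3 + 64 = 67)
870813/N(359, 812) = 870813/67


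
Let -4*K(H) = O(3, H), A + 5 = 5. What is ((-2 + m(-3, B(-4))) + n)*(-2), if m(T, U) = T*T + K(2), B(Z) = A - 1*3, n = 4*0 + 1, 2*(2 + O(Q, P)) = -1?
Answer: -69/4 ≈ -17.250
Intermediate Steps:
A = 0 (A = -5 + 5 = 0)
O(Q, P) = -5/2 (O(Q, P) = -2 + (½)*(-1) = -2 - ½ = -5/2)
n = 1 (n = 0 + 1 = 1)
K(H) = 5/8 (K(H) = -¼*(-5/2) = 5/8)
B(Z) = -3 (B(Z) = 0 - 1*3 = 0 - 3 = -3)
m(T, U) = 5/8 + T² (m(T, U) = T*T + 5/8 = T² + 5/8 = 5/8 + T²)
((-2 + m(-3, B(-4))) + n)*(-2) = ((-2 + (5/8 + (-3)²)) + 1)*(-2) = ((-2 + (5/8 + 9)) + 1)*(-2) = ((-2 + 77/8) + 1)*(-2) = (61/8 + 1)*(-2) = (69/8)*(-2) = -69/4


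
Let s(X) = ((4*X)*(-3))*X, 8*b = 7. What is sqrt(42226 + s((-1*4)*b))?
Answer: sqrt(42079) ≈ 205.13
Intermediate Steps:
b = 7/8 (b = (1/8)*7 = 7/8 ≈ 0.87500)
s(X) = -12*X**2 (s(X) = (-12*X)*X = -12*X**2)
sqrt(42226 + s((-1*4)*b)) = sqrt(42226 - 12*(-1*4*(7/8))**2) = sqrt(42226 - 12*(-4*7/8)**2) = sqrt(42226 - 12*(-7/2)**2) = sqrt(42226 - 12*49/4) = sqrt(42226 - 147) = sqrt(42079)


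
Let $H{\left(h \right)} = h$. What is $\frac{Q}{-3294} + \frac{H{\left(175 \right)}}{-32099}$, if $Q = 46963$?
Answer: $- \frac{1508041787}{105734106} \approx -14.263$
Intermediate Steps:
$\frac{Q}{-3294} + \frac{H{\left(175 \right)}}{-32099} = \frac{46963}{-3294} + \frac{175}{-32099} = 46963 \left(- \frac{1}{3294}\right) + 175 \left(- \frac{1}{32099}\right) = - \frac{46963}{3294} - \frac{175}{32099} = - \frac{1508041787}{105734106}$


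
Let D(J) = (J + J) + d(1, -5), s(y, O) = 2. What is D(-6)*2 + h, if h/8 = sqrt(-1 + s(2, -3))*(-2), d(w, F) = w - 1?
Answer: -40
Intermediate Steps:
d(w, F) = -1 + w
D(J) = 2*J (D(J) = (J + J) + (-1 + 1) = 2*J + 0 = 2*J)
h = -16 (h = 8*(sqrt(-1 + 2)*(-2)) = 8*(sqrt(1)*(-2)) = 8*(1*(-2)) = 8*(-2) = -16)
D(-6)*2 + h = (2*(-6))*2 - 16 = -12*2 - 16 = -24 - 16 = -40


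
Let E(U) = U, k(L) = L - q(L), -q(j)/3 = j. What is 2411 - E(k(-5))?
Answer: 2431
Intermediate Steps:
q(j) = -3*j
k(L) = 4*L (k(L) = L - (-3)*L = L + 3*L = 4*L)
2411 - E(k(-5)) = 2411 - 4*(-5) = 2411 - 1*(-20) = 2411 + 20 = 2431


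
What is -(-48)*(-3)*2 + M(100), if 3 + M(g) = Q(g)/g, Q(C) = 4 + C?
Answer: -7249/25 ≈ -289.96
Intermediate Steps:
M(g) = -3 + (4 + g)/g
-(-48)*(-3)*2 + M(100) = -(-48)*(-3)*2 + (-2 + 4/100) = -12*12*2 + (-2 + 4*(1/100)) = -144*2 + (-2 + 1/25) = -288 - 49/25 = -7249/25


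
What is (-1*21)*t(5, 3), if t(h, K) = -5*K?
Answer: 315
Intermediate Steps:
(-1*21)*t(5, 3) = (-1*21)*(-5*3) = -21*(-15) = 315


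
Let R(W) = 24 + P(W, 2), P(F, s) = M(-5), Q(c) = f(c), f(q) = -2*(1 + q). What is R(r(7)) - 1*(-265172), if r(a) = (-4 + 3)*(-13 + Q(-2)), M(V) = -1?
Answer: 265195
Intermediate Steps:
f(q) = -2 - 2*q
Q(c) = -2 - 2*c
P(F, s) = -1
r(a) = 11 (r(a) = (-4 + 3)*(-13 + (-2 - 2*(-2))) = -(-13 + (-2 + 4)) = -(-13 + 2) = -1*(-11) = 11)
R(W) = 23 (R(W) = 24 - 1 = 23)
R(r(7)) - 1*(-265172) = 23 - 1*(-265172) = 23 + 265172 = 265195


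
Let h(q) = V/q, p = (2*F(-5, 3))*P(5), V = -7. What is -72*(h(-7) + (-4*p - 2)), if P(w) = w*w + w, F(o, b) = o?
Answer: -86328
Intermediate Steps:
P(w) = w + w² (P(w) = w² + w = w + w²)
p = -300 (p = (2*(-5))*(5*(1 + 5)) = -50*6 = -10*30 = -300)
h(q) = -7/q
-72*(h(-7) + (-4*p - 2)) = -72*(-7/(-7) + (-4*(-300) - 2)) = -72*(-7*(-⅐) + (1200 - 2)) = -72*(1 + 1198) = -72*1199 = -86328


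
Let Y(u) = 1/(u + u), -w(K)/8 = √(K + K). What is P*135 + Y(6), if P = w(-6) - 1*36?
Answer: -58319/12 - 2160*I*√3 ≈ -4859.9 - 3741.2*I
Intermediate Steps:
w(K) = -8*√2*√K (w(K) = -8*√(K + K) = -8*√2*√K)
Y(u) = 1/(2*u)
P = -36 - 16*I*√3 (P = -8*√2*√(-6) - 1*36 = -8*√2*I*√6 - 36 = -16*I*√3 - 36 = -36 - 16*I*√3 ≈ -36.0 - 27.713*I)
P*135 + Y(6) = (-36 - 16*I*√3)*135 + (½)/6 = (-4860 - 2160*I*√3) + (½)*(⅙) = (-4860 - 2160*I*√3) + 1/12 = -58319/12 - 2160*I*√3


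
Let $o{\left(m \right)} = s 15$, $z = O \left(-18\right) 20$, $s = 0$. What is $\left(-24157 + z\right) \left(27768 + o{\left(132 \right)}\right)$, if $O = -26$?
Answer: $-410883096$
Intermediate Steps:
$z = 9360$ ($z = \left(-26\right) \left(-18\right) 20 = 468 \cdot 20 = 9360$)
$o{\left(m \right)} = 0$ ($o{\left(m \right)} = 0 \cdot 15 = 0$)
$\left(-24157 + z\right) \left(27768 + o{\left(132 \right)}\right) = \left(-24157 + 9360\right) \left(27768 + 0\right) = \left(-14797\right) 27768 = -410883096$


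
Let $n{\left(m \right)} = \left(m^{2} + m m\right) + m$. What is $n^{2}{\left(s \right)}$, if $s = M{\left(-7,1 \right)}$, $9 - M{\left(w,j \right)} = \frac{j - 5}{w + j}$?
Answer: $\frac{1755625}{81} \approx 21674.0$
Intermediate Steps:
$M{\left(w,j \right)} = 9 - \frac{-5 + j}{j + w}$ ($M{\left(w,j \right)} = 9 - \frac{j - 5}{w + j} = 9 - \frac{-5 + j}{j + w}$)
$s = \frac{25}{3}$ ($s = \frac{5 + 8 \cdot 1 + 9 \left(-7\right)}{1 - 7} = \frac{5 + 8 - 63}{-6} = \left(- \frac{1}{6}\right) \left(-50\right) = \frac{25}{3} \approx 8.3333$)
$n{\left(m \right)} = m + 2 m^{2}$ ($n{\left(m \right)} = \left(m^{2} + m^{2}\right) + m = 2 m^{2} + m = m + 2 m^{2}$)
$n^{2}{\left(s \right)} = \left(\frac{25 \left(1 + 2 \cdot \frac{25}{3}\right)}{3}\right)^{2} = \left(\frac{25 \left(1 + \frac{50}{3}\right)}{3}\right)^{2} = \left(\frac{25}{3} \cdot \frac{53}{3}\right)^{2} = \left(\frac{1325}{9}\right)^{2} = \frac{1755625}{81}$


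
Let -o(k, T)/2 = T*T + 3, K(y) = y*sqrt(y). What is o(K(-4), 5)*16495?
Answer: -923720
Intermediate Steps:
K(y) = y**(3/2)
o(k, T) = -6 - 2*T**2 (o(k, T) = -2*(T*T + 3) = -2*(T**2 + 3) = -2*(3 + T**2) = -6 - 2*T**2)
o(K(-4), 5)*16495 = (-6 - 2*5**2)*16495 = (-6 - 2*25)*16495 = (-6 - 50)*16495 = -56*16495 = -923720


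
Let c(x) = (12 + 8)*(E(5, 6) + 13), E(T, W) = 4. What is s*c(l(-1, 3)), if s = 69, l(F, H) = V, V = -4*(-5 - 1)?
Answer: 23460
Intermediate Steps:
V = 24 (V = -4*(-6) = 24)
l(F, H) = 24
c(x) = 340 (c(x) = (12 + 8)*(4 + 13) = 20*17 = 340)
s*c(l(-1, 3)) = 69*340 = 23460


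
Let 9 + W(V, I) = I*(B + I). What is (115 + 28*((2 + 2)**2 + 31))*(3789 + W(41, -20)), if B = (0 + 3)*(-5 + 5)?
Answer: 5981580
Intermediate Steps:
B = 0 (B = 3*0 = 0)
W(V, I) = -9 + I**2 (W(V, I) = -9 + I*(0 + I) = -9 + I*I = -9 + I**2)
(115 + 28*((2 + 2)**2 + 31))*(3789 + W(41, -20)) = (115 + 28*((2 + 2)**2 + 31))*(3789 + (-9 + (-20)**2)) = (115 + 28*(4**2 + 31))*(3789 + (-9 + 400)) = (115 + 28*(16 + 31))*(3789 + 391) = (115 + 28*47)*4180 = (115 + 1316)*4180 = 1431*4180 = 5981580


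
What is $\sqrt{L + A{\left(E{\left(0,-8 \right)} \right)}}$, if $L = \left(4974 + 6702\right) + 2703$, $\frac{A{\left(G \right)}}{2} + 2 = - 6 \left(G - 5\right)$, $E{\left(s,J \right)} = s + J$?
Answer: $\sqrt{14531} \approx 120.54$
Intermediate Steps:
$E{\left(s,J \right)} = J + s$
$A{\left(G \right)} = 56 - 12 G$ ($A{\left(G \right)} = -4 + 2 \left(- 6 \left(G - 5\right)\right) = -4 + 2 \left(- 6 \left(-5 + G\right)\right) = -4 + 2 \left(30 - 6 G\right) = -4 - \left(-60 + 12 G\right) = 56 - 12 G$)
$L = 14379$ ($L = 11676 + 2703 = 14379$)
$\sqrt{L + A{\left(E{\left(0,-8 \right)} \right)}} = \sqrt{14379 - \left(-56 + 12 \left(-8 + 0\right)\right)} = \sqrt{14379 + \left(56 - -96\right)} = \sqrt{14379 + \left(56 + 96\right)} = \sqrt{14379 + 152} = \sqrt{14531}$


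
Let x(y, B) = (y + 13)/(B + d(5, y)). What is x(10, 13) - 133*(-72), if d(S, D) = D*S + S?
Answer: 651191/68 ≈ 9576.3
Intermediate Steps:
d(S, D) = S + D*S
x(y, B) = (13 + y)/(5 + B + 5*y) (x(y, B) = (y + 13)/(B + 5*(1 + y)) = (13 + y)/(B + (5 + 5*y)) = (13 + y)/(5 + B + 5*y))
x(10, 13) - 133*(-72) = (13 + 10)/(5 + 13 + 5*10) - 133*(-72) = 23/(5 + 13 + 50) + 9576 = 23/68 + 9576 = 651191/68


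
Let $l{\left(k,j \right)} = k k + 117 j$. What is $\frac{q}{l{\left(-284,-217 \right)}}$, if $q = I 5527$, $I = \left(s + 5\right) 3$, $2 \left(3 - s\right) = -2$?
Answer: $\frac{149229}{55267} \approx 2.7001$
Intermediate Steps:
$s = 4$ ($s = 3 - -1 = 3 + 1 = 4$)
$l{\left(k,j \right)} = k^{2} + 117 j$
$I = 27$ ($I = \left(4 + 5\right) 3 = 9 \cdot 3 = 27$)
$q = 149229$ ($q = 27 \cdot 5527 = 149229$)
$\frac{q}{l{\left(-284,-217 \right)}} = \frac{149229}{\left(-284\right)^{2} + 117 \left(-217\right)} = \frac{149229}{80656 - 25389} = \frac{149229}{55267}$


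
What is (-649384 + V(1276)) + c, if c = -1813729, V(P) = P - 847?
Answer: -2462684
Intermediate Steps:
V(P) = -847 + P
(-649384 + V(1276)) + c = (-649384 + (-847 + 1276)) - 1813729 = (-649384 + 429) - 1813729 = -648955 - 1813729 = -2462684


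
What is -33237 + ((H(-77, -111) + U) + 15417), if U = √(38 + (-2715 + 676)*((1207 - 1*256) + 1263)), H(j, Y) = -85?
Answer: -17905 + 2*I*√1128577 ≈ -17905.0 + 2124.7*I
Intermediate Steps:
U = 2*I*√1128577 (U = √(38 - 2039*((1207 - 256) + 1263)) = √(38 - 2039*(951 + 1263)) = √(38 - 2039*2214) = √(38 - 4514346) = √(-4514308) = 2*I*√1128577 ≈ 2124.7*I)
-33237 + ((H(-77, -111) + U) + 15417) = -33237 + ((-85 + 2*I*√1128577) + 15417) = -33237 + (15332 + 2*I*√1128577) = -17905 + 2*I*√1128577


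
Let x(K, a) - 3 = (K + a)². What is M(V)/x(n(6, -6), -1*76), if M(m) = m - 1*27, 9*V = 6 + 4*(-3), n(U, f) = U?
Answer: -83/14709 ≈ -0.0056428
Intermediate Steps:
x(K, a) = 3 + (K + a)²
V = -⅔ (V = (6 + 4*(-3))/9 = (6 - 12)/9 = (⅑)*(-6) = -⅔ ≈ -0.66667)
M(m) = -27 + m (M(m) = m - 27 = -27 + m)
M(V)/x(n(6, -6), -1*76) = (-27 - ⅔)/(3 + (6 - 1*76)²) = -83/(3*(3 + (6 - 76)²)) = -83/(3*(3 + (-70)²)) = -83/(3*(3 + 4900)) = -83/3/4903 = -83/3*1/4903 = -83/14709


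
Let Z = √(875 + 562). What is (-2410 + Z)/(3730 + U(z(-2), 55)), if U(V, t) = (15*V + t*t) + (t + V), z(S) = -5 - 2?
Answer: -1205/3349 + √1437/6698 ≈ -0.35415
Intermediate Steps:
z(S) = -7
Z = √1437 ≈ 37.908
U(V, t) = t + t² + 16*V (U(V, t) = (15*V + t²) + (V + t) = (t² + 15*V) + (V + t) = t + t² + 16*V)
(-2410 + Z)/(3730 + U(z(-2), 55)) = (-2410 + √1437)/(3730 + (55 + 55² + 16*(-7))) = (-2410 + √1437)/(3730 + (55 + 3025 - 112)) = (-2410 + √1437)/(3730 + 2968) = (-2410 + √1437)/6698 = (-2410 + √1437)*(1/6698) = -1205/3349 + √1437/6698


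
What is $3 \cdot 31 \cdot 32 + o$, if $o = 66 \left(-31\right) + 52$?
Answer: $982$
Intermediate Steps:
$o = -1994$ ($o = -2046 + 52 = -1994$)
$3 \cdot 31 \cdot 32 + o = 3 \cdot 31 \cdot 32 - 1994 = 93 \cdot 32 - 1994 = 2976 - 1994 = 982$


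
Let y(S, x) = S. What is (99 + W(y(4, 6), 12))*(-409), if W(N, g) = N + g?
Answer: -47035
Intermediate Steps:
(99 + W(y(4, 6), 12))*(-409) = (99 + (4 + 12))*(-409) = (99 + 16)*(-409) = 115*(-409) = -47035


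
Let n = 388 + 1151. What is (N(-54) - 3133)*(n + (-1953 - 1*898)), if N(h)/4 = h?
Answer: 4393888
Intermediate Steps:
N(h) = 4*h
n = 1539
(N(-54) - 3133)*(n + (-1953 - 1*898)) = (4*(-54) - 3133)*(1539 + (-1953 - 1*898)) = (-216 - 3133)*(1539 + (-1953 - 898)) = -3349*(1539 - 2851) = -3349*(-1312) = 4393888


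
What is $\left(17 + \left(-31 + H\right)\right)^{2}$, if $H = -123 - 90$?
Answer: $51529$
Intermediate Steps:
$H = -213$ ($H = -123 - 90 = -213$)
$\left(17 + \left(-31 + H\right)\right)^{2} = \left(17 - 244\right)^{2} = \left(-227\right)^{2} = 51529$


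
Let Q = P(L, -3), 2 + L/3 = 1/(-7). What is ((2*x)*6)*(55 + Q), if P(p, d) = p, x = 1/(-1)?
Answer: -4080/7 ≈ -582.86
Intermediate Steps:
L = -45/7 (L = -6 + 3/(-7) = -6 + 3*(-1/7) = -6 - 3/7 = -45/7 ≈ -6.4286)
x = -1
Q = -45/7 ≈ -6.4286
((2*x)*6)*(55 + Q) = ((2*(-1))*6)*(55 - 45/7) = -2*6*(340/7) = -12*340/7 = -4080/7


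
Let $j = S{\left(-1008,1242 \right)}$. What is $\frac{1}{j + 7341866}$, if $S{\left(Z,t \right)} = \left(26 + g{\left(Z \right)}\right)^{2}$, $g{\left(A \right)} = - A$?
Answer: $\frac{1}{8411022} \approx 1.1889 \cdot 10^{-7}$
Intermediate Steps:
$S{\left(Z,t \right)} = \left(26 - Z\right)^{2}$
$j = 1069156$ ($j = \left(-26 - 1008\right)^{2} = \left(-1034\right)^{2} = 1069156$)
$\frac{1}{j + 7341866} = \frac{1}{1069156 + 7341866} = \frac{1}{8411022}$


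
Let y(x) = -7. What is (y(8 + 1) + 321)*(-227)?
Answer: -71278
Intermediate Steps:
(y(8 + 1) + 321)*(-227) = (-7 + 321)*(-227) = 314*(-227) = -71278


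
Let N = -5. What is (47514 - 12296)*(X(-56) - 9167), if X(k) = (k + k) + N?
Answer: -326963912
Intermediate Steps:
X(k) = -5 + 2*k (X(k) = (k + k) - 5 = 2*k - 5 = -5 + 2*k)
(47514 - 12296)*(X(-56) - 9167) = (47514 - 12296)*((-5 + 2*(-56)) - 9167) = 35218*((-5 - 112) - 9167) = 35218*(-117 - 9167) = 35218*(-9284) = -326963912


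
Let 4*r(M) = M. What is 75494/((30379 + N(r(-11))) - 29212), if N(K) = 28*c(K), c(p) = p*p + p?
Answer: 301976/5207 ≈ 57.994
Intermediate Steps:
c(p) = p + p² (c(p) = p² + p = p + p²)
r(M) = M/4
N(K) = 28*K*(1 + K) (N(K) = 28*(K*(1 + K)) = 28*K*(1 + K))
75494/((30379 + N(r(-11))) - 29212) = 75494/((30379 + 28*((¼)*(-11))*(1 + (¼)*(-11))) - 29212) = 75494/((30379 + 28*(-11/4)*(1 - 11/4)) - 29212) = 75494/((30379 + 28*(-11/4)*(-7/4)) - 29212) = 75494/((30379 + 539/4) - 29212) = 75494/(122055/4 - 29212) = 75494/(5207/4) = 75494*(4/5207) = 301976/5207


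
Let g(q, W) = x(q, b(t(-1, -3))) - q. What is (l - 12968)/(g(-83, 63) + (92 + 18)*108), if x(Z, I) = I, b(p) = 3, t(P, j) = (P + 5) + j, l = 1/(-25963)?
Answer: -336688185/310673258 ≈ -1.0837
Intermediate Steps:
l = -1/25963 ≈ -3.8516e-5
t(P, j) = 5 + P + j (t(P, j) = (5 + P) + j = 5 + P + j)
g(q, W) = 3 - q
(l - 12968)/(g(-83, 63) + (92 + 18)*108) = (-1/25963 - 12968)/((3 - 1*(-83)) + (92 + 18)*108) = -336688185/(25963*((3 + 83) + 110*108)) = -336688185/(25963*(86 + 11880)) = -336688185/25963/11966 = -336688185/25963*1/11966 = -336688185/310673258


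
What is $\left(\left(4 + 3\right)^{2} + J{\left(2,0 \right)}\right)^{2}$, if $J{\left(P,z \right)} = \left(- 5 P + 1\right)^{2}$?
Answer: $16900$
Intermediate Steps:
$J{\left(P,z \right)} = \left(1 - 5 P\right)^{2}$
$\left(\left(4 + 3\right)^{2} + J{\left(2,0 \right)}\right)^{2} = \left(\left(4 + 3\right)^{2} + \left(-1 + 5 \cdot 2\right)^{2}\right)^{2} = \left(7^{2} + \left(-1 + 10\right)^{2}\right)^{2} = \left(49 + 9^{2}\right)^{2} = \left(49 + 81\right)^{2} = 130^{2} = 16900$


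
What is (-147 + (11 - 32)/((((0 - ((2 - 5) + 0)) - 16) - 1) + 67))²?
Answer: 61027344/2809 ≈ 21726.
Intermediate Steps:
(-147 + (11 - 32)/((((0 - ((2 - 5) + 0)) - 16) - 1) + 67))² = (-147 - 21/((((0 - (-3 + 0)) - 16) - 1) + 67))² = (-147 - 21/((((0 - 1*(-3)) - 16) - 1) + 67))² = (-147 - 21/((((0 + 3) - 16) - 1) + 67))² = (-147 - 21/(((3 - 16) - 1) + 67))² = (-147 - 21/((-13 - 1) + 67))² = (-147 - 21/(-14 + 67))² = (-147 - 21/53)² = (-7812/53)² = 61027344/2809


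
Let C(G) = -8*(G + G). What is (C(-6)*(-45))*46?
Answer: -198720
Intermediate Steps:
C(G) = -16*G
(C(-6)*(-45))*46 = (-16*(-6)*(-45))*46 = (96*(-45))*46 = -4320*46 = -198720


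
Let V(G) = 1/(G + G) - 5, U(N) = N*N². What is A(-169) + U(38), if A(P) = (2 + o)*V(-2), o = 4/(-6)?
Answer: 54865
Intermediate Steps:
o = -⅔ (o = 4*(-⅙) = -⅔ ≈ -0.66667)
U(N) = N³
V(G) = -5 + 1/(2*G) (V(G) = 1/(2*G) - 5 = -5 + 1/(2*G))
A(P) = -7 (A(P) = (2 - ⅔)*(-5 + (½)/(-2)) = 4*(-5 + (½)*(-½))/3 = 4*(-5 - ¼)/3 = (4/3)*(-21/4) = -7)
A(-169) + U(38) = -7 + 38³ = -7 + 54872 = 54865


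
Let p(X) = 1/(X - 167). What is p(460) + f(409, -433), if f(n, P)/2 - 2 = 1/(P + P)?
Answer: 507616/126869 ≈ 4.0011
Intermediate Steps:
f(n, P) = 4 + 1/P (f(n, P) = 4 + 2/(P + P) = 4 + 2/((2*P)) = 4 + 2*(1/(2*P)) = 4 + 1/P)
p(X) = 1/(-167 + X)
p(460) + f(409, -433) = 1/(-167 + 460) + (4 + 1/(-433)) = 1/293 + (4 - 1/433) = 1/293 + 1731/433 = 507616/126869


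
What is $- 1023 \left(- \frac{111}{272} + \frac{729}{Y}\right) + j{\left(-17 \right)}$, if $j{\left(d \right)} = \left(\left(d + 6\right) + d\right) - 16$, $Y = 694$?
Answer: $- \frac{66174317}{94384} \approx -701.12$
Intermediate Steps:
$j{\left(d \right)} = -10 + 2 d$ ($j{\left(d \right)} = \left(\left(6 + d\right) + d\right) - 16 = \left(6 + 2 d\right) - 16 = -10 + 2 d$)
$- 1023 \left(- \frac{111}{272} + \frac{729}{Y}\right) + j{\left(-17 \right)} = - 1023 \left(- \frac{111}{272} + \frac{729}{694}\right) + \left(-10 + 2 \left(-17\right)\right) = - 1023 \left(\left(-111\right) \frac{1}{272} + 729 \cdot \frac{1}{694}\right) - 44 = - 1023 \left(- \frac{111}{272} + \frac{729}{694}\right) - 44 = \left(-1023\right) \frac{60627}{94384} - 44 = - \frac{62021421}{94384} - 44 = - \frac{66174317}{94384}$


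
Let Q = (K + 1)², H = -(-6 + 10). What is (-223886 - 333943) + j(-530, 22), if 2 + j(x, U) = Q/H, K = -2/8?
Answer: -35701193/64 ≈ -5.5783e+5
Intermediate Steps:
K = -¼ (K = -2*⅛ = -¼ ≈ -0.25000)
H = -4 (H = -1*4 = -4)
Q = 9/16 (Q = (-¼ + 1)² = (¾)² = 9/16 ≈ 0.56250)
j(x, U) = -137/64 (j(x, U) = -2 + (9/16)/(-4) = -2 + (9/16)*(-¼) = -2 - 9/64 = -137/64)
(-223886 - 333943) + j(-530, 22) = (-223886 - 333943) - 137/64 = -557829 - 137/64 = -35701193/64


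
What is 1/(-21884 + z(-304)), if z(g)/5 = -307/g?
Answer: -304/6651201 ≈ -4.5706e-5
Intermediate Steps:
z(g) = -1535/g (z(g) = 5*(-307/g) = -1535/g)
1/(-21884 + z(-304)) = 1/(-21884 - 1535/(-304)) = 1/(-21884 - 1535*(-1/304)) = 1/(-21884 + 1535/304) = 1/(-6651201/304) = -304/6651201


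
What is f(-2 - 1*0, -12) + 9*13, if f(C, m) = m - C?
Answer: 107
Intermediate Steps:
f(-2 - 1*0, -12) + 9*13 = (-12 - (-2 - 1*0)) + 9*13 = (-12 - (-2 + 0)) + 117 = (-12 - 1*(-2)) + 117 = (-12 + 2) + 117 = -10 + 117 = 107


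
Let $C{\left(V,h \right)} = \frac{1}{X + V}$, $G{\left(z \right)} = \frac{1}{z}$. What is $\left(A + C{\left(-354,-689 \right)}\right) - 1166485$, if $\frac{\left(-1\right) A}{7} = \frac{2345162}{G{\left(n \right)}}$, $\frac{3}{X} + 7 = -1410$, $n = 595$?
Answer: $- \frac{4900218277535932}{501621} \approx -9.7688 \cdot 10^{9}$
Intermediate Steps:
$X = - \frac{3}{1417}$ ($X = \frac{3}{-7 - 1410} = \frac{3}{-1417} = 3 \left(- \frac{1}{1417}\right) = - \frac{3}{1417} \approx -0.0021171$)
$C{\left(V,h \right)} = \frac{1}{- \frac{3}{1417} + V}$
$A = -9767599730$ ($A = - 7 \frac{2345162}{\frac{1}{595}} = - 7 \cdot 2345162 \frac{1}{\frac{1}{595}} = - 7 \cdot 2345162 \cdot 595 = \left(-7\right) 1395371390 = -9767599730$)
$\left(A + C{\left(-354,-689 \right)}\right) - 1166485 = \left(-9767599730 + \frac{1417}{-3 + 1417 \left(-354\right)}\right) - 1166485 = \left(-9767599730 + \frac{1417}{-3 - 501618}\right) - 1166485 = \left(-9767599730 + \frac{1417}{-501621}\right) - 1166485 = \left(-9767599730 + 1417 \left(- \frac{1}{501621}\right)\right) - 1166485 = \left(-9767599730 - \frac{1417}{501621}\right) - 1166485 = - \frac{4899633144163747}{501621} - 1166485 = - \frac{4900218277535932}{501621}$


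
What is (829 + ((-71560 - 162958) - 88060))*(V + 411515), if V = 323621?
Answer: -236529272864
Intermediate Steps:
(829 + ((-71560 - 162958) - 88060))*(V + 411515) = (829 + ((-71560 - 162958) - 88060))*(323621 + 411515) = (829 + (-234518 - 88060))*735136 = (829 - 322578)*735136 = -321749*735136 = -236529272864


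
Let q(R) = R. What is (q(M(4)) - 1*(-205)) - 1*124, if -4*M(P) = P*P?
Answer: 77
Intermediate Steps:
M(P) = -P²/4 (M(P) = -P*P/4 = -P²/4)
(q(M(4)) - 1*(-205)) - 1*124 = (-¼*4² - 1*(-205)) - 1*124 = (-¼*16 + 205) - 124 = (-4 + 205) - 124 = 201 - 124 = 77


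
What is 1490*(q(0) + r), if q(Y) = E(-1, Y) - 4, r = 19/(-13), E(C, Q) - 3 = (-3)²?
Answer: 126650/13 ≈ 9742.3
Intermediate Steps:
E(C, Q) = 12 (E(C, Q) = 3 + (-3)² = 3 + 9 = 12)
r = -19/13 (r = 19*(-1/13) = -19/13 ≈ -1.4615)
q(Y) = 8 (q(Y) = 12 - 4 = 8)
1490*(q(0) + r) = 1490*(8 - 19/13) = 1490*(85/13) = 126650/13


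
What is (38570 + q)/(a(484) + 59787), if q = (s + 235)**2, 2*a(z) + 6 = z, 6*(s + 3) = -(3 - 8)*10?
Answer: 866971/540234 ≈ 1.6048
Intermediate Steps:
s = 16/3 (s = -3 + (-(3 - 8)*10)/6 = -3 + (-(-5)*10)/6 = -3 + (-1*(-50))/6 = -3 + (1/6)*50 = -3 + 25/3 = 16/3 ≈ 5.3333)
a(z) = -3 + z/2
q = 519841/9 (q = (16/3 + 235)**2 = (721/3)**2 = 519841/9 ≈ 57760.)
(38570 + q)/(a(484) + 59787) = (38570 + 519841/9)/((-3 + (1/2)*484) + 59787) = 866971/(9*((-3 + 242) + 59787)) = 866971/(9*(239 + 59787)) = (866971/9)/60026 = (866971/9)*(1/60026) = 866971/540234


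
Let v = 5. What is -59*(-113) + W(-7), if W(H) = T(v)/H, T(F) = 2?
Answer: 46667/7 ≈ 6666.7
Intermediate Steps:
W(H) = 2/H
-59*(-113) + W(-7) = -59*(-113) + 2/(-7) = 6667 + 2*(-1/7) = 6667 - 2/7 = 46667/7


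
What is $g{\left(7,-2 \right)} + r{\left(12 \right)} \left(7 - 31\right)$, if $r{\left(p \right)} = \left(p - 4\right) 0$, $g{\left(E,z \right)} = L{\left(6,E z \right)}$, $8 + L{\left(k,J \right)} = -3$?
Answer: $-11$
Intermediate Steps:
$L{\left(k,J \right)} = -11$ ($L{\left(k,J \right)} = -8 - 3 = -11$)
$g{\left(E,z \right)} = -11$
$r{\left(p \right)} = 0$ ($r{\left(p \right)} = \left(-4 + p\right) 0 = 0$)
$g{\left(7,-2 \right)} + r{\left(12 \right)} \left(7 - 31\right) = -11 + 0 \left(7 - 31\right) = -11 + 0 \left(-24\right) = -11 + 0 = -11$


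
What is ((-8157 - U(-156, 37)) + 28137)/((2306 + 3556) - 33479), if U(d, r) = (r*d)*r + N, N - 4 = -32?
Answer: -233572/27617 ≈ -8.4576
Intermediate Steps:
N = -28 (N = 4 - 32 = -28)
U(d, r) = -28 + d*r² (U(d, r) = (r*d)*r - 28 = (d*r)*r - 28 = d*r² - 28 = -28 + d*r²)
((-8157 - U(-156, 37)) + 28137)/((2306 + 3556) - 33479) = ((-8157 - (-28 - 156*37²)) + 28137)/((2306 + 3556) - 33479) = ((-8157 - (-28 - 156*1369)) + 28137)/(5862 - 33479) = ((-8157 - (-28 - 213564)) + 28137)/(-27617) = ((-8157 - 1*(-213592)) + 28137)*(-1/27617) = ((-8157 + 213592) + 28137)*(-1/27617) = (205435 + 28137)*(-1/27617) = 233572*(-1/27617) = -233572/27617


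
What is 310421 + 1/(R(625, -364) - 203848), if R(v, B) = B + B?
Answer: 63504686495/204576 ≈ 3.1042e+5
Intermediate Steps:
R(v, B) = 2*B
310421 + 1/(R(625, -364) - 203848) = 310421 + 1/(2*(-364) - 203848) = 310421 + 1/(-728 - 203848) = 310421 + 1/(-204576) = 310421 - 1/204576 = 63504686495/204576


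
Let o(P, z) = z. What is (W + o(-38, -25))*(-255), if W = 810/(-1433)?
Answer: 9341925/1433 ≈ 6519.1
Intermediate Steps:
W = -810/1433 (W = 810*(-1/1433) = -810/1433 ≈ -0.56525)
(W + o(-38, -25))*(-255) = (-810/1433 - 25)*(-255) = -36635/1433*(-255) = 9341925/1433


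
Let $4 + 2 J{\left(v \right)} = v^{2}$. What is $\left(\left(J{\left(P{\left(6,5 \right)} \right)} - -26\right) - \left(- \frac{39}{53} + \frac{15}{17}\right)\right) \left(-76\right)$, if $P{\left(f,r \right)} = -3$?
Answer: $- \frac{1941534}{901} \approx -2154.9$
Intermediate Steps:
$J{\left(v \right)} = -2 + \frac{v^{2}}{2}$
$\left(\left(J{\left(P{\left(6,5 \right)} \right)} - -26\right) - \left(- \frac{39}{53} + \frac{15}{17}\right)\right) \left(-76\right) = \left(\left(\left(-2 + \frac{\left(-3\right)^{2}}{2}\right) - -26\right) - \left(- \frac{39}{53} + \frac{15}{17}\right)\right) \left(-76\right) = \left(\left(\left(-2 + \frac{1}{2} \cdot 9\right) + 26\right) - \frac{132}{901}\right) \left(-76\right) = \left(\left(\left(-2 + \frac{9}{2}\right) + 26\right) + \left(\frac{39}{53} - \frac{15}{17}\right)\right) \left(-76\right) = \left(\left(\frac{5}{2} + 26\right) - \frac{132}{901}\right) \left(-76\right) = \left(\frac{57}{2} - \frac{132}{901}\right) \left(-76\right) = \frac{51093}{1802} \left(-76\right) = - \frac{1941534}{901}$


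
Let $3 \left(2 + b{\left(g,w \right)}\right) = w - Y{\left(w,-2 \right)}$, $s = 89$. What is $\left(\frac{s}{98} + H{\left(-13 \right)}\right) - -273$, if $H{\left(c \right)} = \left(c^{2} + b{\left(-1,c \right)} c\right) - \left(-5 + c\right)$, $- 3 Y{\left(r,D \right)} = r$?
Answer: $\frac{495701}{882} \approx 562.02$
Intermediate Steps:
$Y{\left(r,D \right)} = - \frac{r}{3}$
$b{\left(g,w \right)} = -2 + \frac{4 w}{9}$ ($b{\left(g,w \right)} = -2 + \frac{w - - \frac{w}{3}}{3} = -2 + \frac{w + \frac{w}{3}}{3} = -2 + \frac{\frac{4}{3} w}{3} = -2 + \frac{4 w}{9}$)
$H{\left(c \right)} = 5 + c^{2} - c + c \left(-2 + \frac{4 c}{9}\right)$ ($H{\left(c \right)} = \left(c^{2} + \left(-2 + \frac{4 c}{9}\right) c\right) - \left(-5 + c\right) = \left(c^{2} + c \left(-2 + \frac{4 c}{9}\right)\right) - \left(-5 + c\right) = 5 + c^{2} - c + c \left(-2 + \frac{4 c}{9}\right)$)
$\left(\frac{s}{98} + H{\left(-13 \right)}\right) - -273 = \left(\frac{89}{98} + \left(5 - -39 + \frac{13 \left(-13\right)^{2}}{9}\right)\right) - -273 = \left(89 \cdot \frac{1}{98} + \left(5 + 39 + \frac{13}{9} \cdot 169\right)\right) + 273 = \left(\frac{89}{98} + \left(5 + 39 + \frac{2197}{9}\right)\right) + 273 = \left(\frac{89}{98} + \frac{2593}{9}\right) + 273 = \frac{254915}{882} + 273 = \frac{495701}{882}$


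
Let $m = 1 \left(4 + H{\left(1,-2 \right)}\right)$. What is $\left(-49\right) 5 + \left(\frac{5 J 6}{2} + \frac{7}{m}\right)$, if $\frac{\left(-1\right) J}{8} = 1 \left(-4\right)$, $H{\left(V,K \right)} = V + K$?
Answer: $\frac{712}{3} \approx 237.33$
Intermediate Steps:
$H{\left(V,K \right)} = K + V$
$J = 32$ ($J = - 8 \cdot 1 \left(-4\right) = \left(-8\right) \left(-4\right) = 32$)
$m = 3$ ($m = 1 \left(4 + \left(-2 + 1\right)\right) = 1 \left(4 - 1\right) = 1 \cdot 3 = 3$)
$\left(-49\right) 5 + \left(\frac{5 J 6}{2} + \frac{7}{m}\right) = \left(-49\right) 5 + \left(\frac{5 \cdot 32 \cdot 6}{2} + \frac{7}{3}\right) = -245 + \left(160 \cdot 6 \cdot \frac{1}{2} + 7 \cdot \frac{1}{3}\right) = -245 + \left(960 \cdot \frac{1}{2} + \frac{7}{3}\right) = -245 + \left(480 + \frac{7}{3}\right) = -245 + \frac{1447}{3} = \frac{712}{3}$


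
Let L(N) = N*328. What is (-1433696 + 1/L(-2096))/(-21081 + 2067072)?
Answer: -985648795649/1406594260608 ≈ -0.70073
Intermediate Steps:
L(N) = 328*N
(-1433696 + 1/L(-2096))/(-21081 + 2067072) = (-1433696 + 1/(328*(-2096)))/(-21081 + 2067072) = (-1433696 + 1/(-687488))/2045991 = (-1433696 - 1/687488)*(1/2045991) = -985648795649/687488*1/2045991 = -985648795649/1406594260608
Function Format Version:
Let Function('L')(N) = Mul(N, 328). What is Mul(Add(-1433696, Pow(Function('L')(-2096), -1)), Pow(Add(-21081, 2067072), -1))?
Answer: Rational(-985648795649, 1406594260608) ≈ -0.70073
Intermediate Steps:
Function('L')(N) = Mul(328, N)
Mul(Add(-1433696, Pow(Function('L')(-2096), -1)), Pow(Add(-21081, 2067072), -1)) = Mul(Add(-1433696, Pow(Mul(328, -2096), -1)), Pow(Add(-21081, 2067072), -1)) = Mul(Add(-1433696, Pow(-687488, -1)), Pow(2045991, -1)) = Mul(Add(-1433696, Rational(-1, 687488)), Rational(1, 2045991)) = Mul(Rational(-985648795649, 687488), Rational(1, 2045991)) = Rational(-985648795649, 1406594260608)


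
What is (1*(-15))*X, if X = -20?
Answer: 300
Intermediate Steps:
(1*(-15))*X = (1*(-15))*(-20) = -15*(-20) = 300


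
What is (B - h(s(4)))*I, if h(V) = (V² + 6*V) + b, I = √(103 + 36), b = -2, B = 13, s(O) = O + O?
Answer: -97*√139 ≈ -1143.6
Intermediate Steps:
s(O) = 2*O
I = √139 ≈ 11.790
h(V) = -2 + V² + 6*V (h(V) = (V² + 6*V) - 2 = -2 + V² + 6*V)
(B - h(s(4)))*I = (13 - (-2 + (2*4)² + 6*(2*4)))*√139 = (13 - (-2 + 8² + 6*8))*√139 = (13 - (-2 + 64 + 48))*√139 = (13 - 1*110)*√139 = (13 - 110)*√139 = -97*√139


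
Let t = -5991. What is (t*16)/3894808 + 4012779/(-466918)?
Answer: -1959220080405/227319495218 ≈ -8.6188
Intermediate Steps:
(t*16)/3894808 + 4012779/(-466918) = -5991*16/3894808 + 4012779/(-466918) = -95856*1/3894808 + 4012779*(-1/466918) = -11982/486851 - 4012779/466918 = -1959220080405/227319495218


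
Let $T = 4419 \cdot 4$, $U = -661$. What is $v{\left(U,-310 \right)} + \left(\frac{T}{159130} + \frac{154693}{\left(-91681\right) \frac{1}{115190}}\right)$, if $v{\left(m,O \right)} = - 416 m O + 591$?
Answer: $- \frac{623223736614190157}{7294598765} \approx -8.5436 \cdot 10^{7}$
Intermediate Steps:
$T = 17676$
$v{\left(m,O \right)} = 591 - 416 O m$ ($v{\left(m,O \right)} = - 416 O m + 591 = 591 - 416 O m$)
$v{\left(U,-310 \right)} + \left(\frac{T}{159130} + \frac{154693}{\left(-91681\right) \frac{1}{115190}}\right) = \left(591 - \left(-128960\right) \left(-661\right)\right) + \left(\frac{17676}{159130} + \frac{154693}{\left(-91681\right) \frac{1}{115190}}\right) = \left(591 - 85242560\right) + \left(17676 \cdot \frac{1}{159130} + \frac{154693}{\left(-91681\right) \frac{1}{115190}}\right) = -85241969 + \left(\frac{8838}{79565} + \frac{154693}{- \frac{91681}{115190}}\right) = -85241969 + \left(\frac{8838}{79565} + 154693 \left(- \frac{115190}{91681}\right)\right) = -85241969 + \left(\frac{8838}{79565} - \frac{17819086670}{91681}\right) = -85241969 - \frac{1417774820621872}{7294598765} = - \frac{623223736614190157}{7294598765}$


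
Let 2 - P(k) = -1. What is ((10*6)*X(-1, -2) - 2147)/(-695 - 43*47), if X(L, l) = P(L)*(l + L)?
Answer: 2687/2716 ≈ 0.98932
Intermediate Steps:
P(k) = 3 (P(k) = 2 - 1*(-1) = 2 + 1 = 3)
X(L, l) = 3*L + 3*l (X(L, l) = 3*(l + L) = 3*(L + l) = 3*L + 3*l)
((10*6)*X(-1, -2) - 2147)/(-695 - 43*47) = ((10*6)*(3*(-1) + 3*(-2)) - 2147)/(-695 - 43*47) = (60*(-3 - 6) - 2147)/(-695 - 2021) = (60*(-9) - 2147)/(-2716) = (-540 - 2147)*(-1/2716) = -2687*(-1/2716) = 2687/2716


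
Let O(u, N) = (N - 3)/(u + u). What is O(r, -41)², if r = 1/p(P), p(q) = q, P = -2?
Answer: 1936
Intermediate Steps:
r = -½ (r = 1/(-2) = -½ ≈ -0.50000)
O(u, N) = (-3 + N)/(2*u) (O(u, N) = (-3 + N)/((2*u)) = (-3 + N)*(1/(2*u)) = (-3 + N)/(2*u))
O(r, -41)² = ((-3 - 41)/(2*(-½)))² = ((½)*(-2)*(-44))² = 44² = 1936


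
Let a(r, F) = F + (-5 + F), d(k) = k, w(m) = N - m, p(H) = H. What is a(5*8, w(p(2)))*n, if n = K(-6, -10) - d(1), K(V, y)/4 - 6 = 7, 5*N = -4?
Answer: -2703/5 ≈ -540.60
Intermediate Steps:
N = -4/5 (N = (1/5)*(-4) = -4/5 ≈ -0.80000)
K(V, y) = 52 (K(V, y) = 24 + 4*7 = 24 + 28 = 52)
w(m) = -4/5 - m
a(r, F) = -5 + 2*F
n = 51 (n = 52 - 1*1 = 52 - 1 = 51)
a(5*8, w(p(2)))*n = (-5 + 2*(-4/5 - 1*2))*51 = (-5 + 2*(-4/5 - 2))*51 = (-5 + 2*(-14/5))*51 = (-5 - 28/5)*51 = -53/5*51 = -2703/5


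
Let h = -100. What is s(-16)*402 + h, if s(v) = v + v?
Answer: -12964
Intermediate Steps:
s(v) = 2*v
s(-16)*402 + h = (2*(-16))*402 - 100 = -32*402 - 100 = -12864 - 100 = -12964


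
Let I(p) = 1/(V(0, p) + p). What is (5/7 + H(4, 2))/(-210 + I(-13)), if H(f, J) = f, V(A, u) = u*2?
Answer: -1287/57337 ≈ -0.022446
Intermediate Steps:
V(A, u) = 2*u
I(p) = 1/(3*p) (I(p) = 1/(2*p + p) = 1/(3*p))
(5/7 + H(4, 2))/(-210 + I(-13)) = (5/7 + 4)/(-210 + (⅓)/(-13)) = (5*(⅐) + 4)/(-210 + (⅓)*(-1/13)) = (5/7 + 4)/(-210 - 1/39) = 33/(7*(-8191/39)) = (33/7)*(-39/8191) = -1287/57337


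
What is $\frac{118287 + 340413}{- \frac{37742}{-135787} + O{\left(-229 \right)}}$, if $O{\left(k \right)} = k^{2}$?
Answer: $\frac{20761832300}{2373614603} \approx 8.7469$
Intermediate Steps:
$\frac{118287 + 340413}{- \frac{37742}{-135787} + O{\left(-229 \right)}} = \frac{118287 + 340413}{- \frac{37742}{-135787} + \left(-229\right)^{2}} = \frac{458700}{\left(-37742\right) \left(- \frac{1}{135787}\right) + 52441} = \frac{458700}{\frac{37742}{135787} + 52441} = \frac{458700}{\frac{7120843809}{135787}} = 458700 \cdot \frac{135787}{7120843809} = \frac{20761832300}{2373614603}$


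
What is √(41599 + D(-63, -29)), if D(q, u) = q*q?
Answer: 16*√178 ≈ 213.47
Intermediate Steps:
D(q, u) = q²
√(41599 + D(-63, -29)) = √(41599 + (-63)²) = √(41599 + 3969) = √45568 = 16*√178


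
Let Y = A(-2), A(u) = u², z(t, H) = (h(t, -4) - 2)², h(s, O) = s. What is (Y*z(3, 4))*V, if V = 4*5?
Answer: 80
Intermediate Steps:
z(t, H) = (-2 + t)² (z(t, H) = (t - 2)² = (-2 + t)²)
V = 20
Y = 4 (Y = (-2)² = 4)
(Y*z(3, 4))*V = (4*(-2 + 3)²)*20 = (4*1²)*20 = (4*1)*20 = 4*20 = 80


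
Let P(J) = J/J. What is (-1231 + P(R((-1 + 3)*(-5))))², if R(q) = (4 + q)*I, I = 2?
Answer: 1512900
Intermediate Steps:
R(q) = 8 + 2*q (R(q) = (4 + q)*2 = 8 + 2*q)
P(J) = 1
(-1231 + P(R((-1 + 3)*(-5))))² = (-1231 + 1)² = (-1230)² = 1512900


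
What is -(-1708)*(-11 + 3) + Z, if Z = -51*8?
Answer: -14072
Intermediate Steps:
Z = -408
-(-1708)*(-11 + 3) + Z = -(-1708)*(-11 + 3) - 408 = -(-1708)*(-8) - 408 = -244*56 - 408 = -13664 - 408 = -14072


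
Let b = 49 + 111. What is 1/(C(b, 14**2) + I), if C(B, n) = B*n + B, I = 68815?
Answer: 1/100335 ≈ 9.9666e-6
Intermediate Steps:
b = 160
C(B, n) = B + B*n
1/(C(b, 14**2) + I) = 1/(160*(1 + 14**2) + 68815) = 1/(160*(1 + 196) + 68815) = 1/(160*197 + 68815) = 1/(31520 + 68815) = 1/100335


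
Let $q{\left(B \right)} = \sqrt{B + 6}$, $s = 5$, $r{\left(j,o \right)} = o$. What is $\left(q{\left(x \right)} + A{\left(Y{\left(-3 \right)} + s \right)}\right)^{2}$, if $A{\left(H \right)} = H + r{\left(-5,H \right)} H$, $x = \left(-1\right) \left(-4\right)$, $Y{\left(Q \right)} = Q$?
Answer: $\left(6 + \sqrt{10}\right)^{2} \approx 83.947$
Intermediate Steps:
$x = 4$
$q{\left(B \right)} = \sqrt{6 + B}$
$A{\left(H \right)} = H + H^{2}$ ($A{\left(H \right)} = H + H H = H + H^{2}$)
$\left(q{\left(x \right)} + A{\left(Y{\left(-3 \right)} + s \right)}\right)^{2} = \left(\sqrt{6 + 4} + \left(-3 + 5\right) \left(1 + \left(-3 + 5\right)\right)\right)^{2} = \left(\sqrt{10} + 2 \left(1 + 2\right)\right)^{2} = \left(\sqrt{10} + 2 \cdot 3\right)^{2} = \left(\sqrt{10} + 6\right)^{2} = \left(6 + \sqrt{10}\right)^{2}$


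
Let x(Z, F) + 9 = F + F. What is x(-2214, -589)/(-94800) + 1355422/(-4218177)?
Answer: -41162343167/133294393200 ≈ -0.30881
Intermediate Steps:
x(Z, F) = -9 + 2*F (x(Z, F) = -9 + (F + F) = -9 + 2*F)
x(-2214, -589)/(-94800) + 1355422/(-4218177) = (-9 + 2*(-589))/(-94800) + 1355422/(-4218177) = (-9 - 1178)*(-1/94800) + 1355422*(-1/4218177) = -1187*(-1/94800) - 1355422/4218177 = 1187/94800 - 1355422/4218177 = -41162343167/133294393200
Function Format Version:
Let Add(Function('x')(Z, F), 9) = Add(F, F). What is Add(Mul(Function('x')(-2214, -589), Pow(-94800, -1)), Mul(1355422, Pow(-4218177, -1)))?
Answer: Rational(-41162343167, 133294393200) ≈ -0.30881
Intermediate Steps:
Function('x')(Z, F) = Add(-9, Mul(2, F)) (Function('x')(Z, F) = Add(-9, Add(F, F)) = Add(-9, Mul(2, F)))
Add(Mul(Function('x')(-2214, -589), Pow(-94800, -1)), Mul(1355422, Pow(-4218177, -1))) = Add(Mul(Add(-9, Mul(2, -589)), Pow(-94800, -1)), Mul(1355422, Pow(-4218177, -1))) = Add(Mul(Add(-9, -1178), Rational(-1, 94800)), Mul(1355422, Rational(-1, 4218177))) = Add(Mul(-1187, Rational(-1, 94800)), Rational(-1355422, 4218177)) = Add(Rational(1187, 94800), Rational(-1355422, 4218177)) = Rational(-41162343167, 133294393200)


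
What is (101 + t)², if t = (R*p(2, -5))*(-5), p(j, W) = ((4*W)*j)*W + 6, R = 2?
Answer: 3837681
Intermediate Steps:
p(j, W) = 6 + 4*j*W² (p(j, W) = (4*W*j)*W + 6 = 4*j*W² + 6 = 6 + 4*j*W²)
t = -2060 (t = (2*(6 + 4*2*(-5)²))*(-5) = (2*(6 + 4*2*25))*(-5) = (2*(6 + 200))*(-5) = (2*206)*(-5) = 412*(-5) = -2060)
(101 + t)² = (101 - 2060)² = (-1959)² = 3837681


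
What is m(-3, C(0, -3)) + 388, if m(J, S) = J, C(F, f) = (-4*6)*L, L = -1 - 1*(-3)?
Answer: 385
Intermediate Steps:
L = 2 (L = -1 + 3 = 2)
C(F, f) = -48 (C(F, f) = -4*6*2 = -24*2 = -48)
m(-3, C(0, -3)) + 388 = -3 + 388 = 385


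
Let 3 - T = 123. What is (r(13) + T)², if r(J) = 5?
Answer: 13225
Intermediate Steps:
T = -120 (T = 3 - 1*123 = 3 - 123 = -120)
(r(13) + T)² = (5 - 120)² = (-115)² = 13225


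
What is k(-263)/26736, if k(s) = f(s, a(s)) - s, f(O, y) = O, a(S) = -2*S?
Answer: 0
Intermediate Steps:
k(s) = 0 (k(s) = s - s = 0)
k(-263)/26736 = 0/26736 = 0*(1/26736) = 0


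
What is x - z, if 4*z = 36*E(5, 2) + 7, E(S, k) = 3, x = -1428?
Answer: -5827/4 ≈ -1456.8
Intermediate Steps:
z = 115/4 (z = (36*3 + 7)/4 = (108 + 7)/4 = (¼)*115 = 115/4 ≈ 28.750)
x - z = -1428 - 1*115/4 = -1428 - 115/4 = -5827/4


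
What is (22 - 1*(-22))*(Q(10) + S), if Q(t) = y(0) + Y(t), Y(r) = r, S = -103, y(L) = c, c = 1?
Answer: -4048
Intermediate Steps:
y(L) = 1
Q(t) = 1 + t
(22 - 1*(-22))*(Q(10) + S) = (22 - 1*(-22))*((1 + 10) - 103) = (22 + 22)*(11 - 103) = 44*(-92) = -4048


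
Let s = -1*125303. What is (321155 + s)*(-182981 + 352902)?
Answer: 33279367692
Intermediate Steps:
s = -125303
(321155 + s)*(-182981 + 352902) = (321155 - 125303)*(-182981 + 352902) = 195852*169921 = 33279367692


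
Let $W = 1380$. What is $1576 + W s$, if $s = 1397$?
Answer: $1929436$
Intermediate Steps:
$1576 + W s = 1576 + 1380 \cdot 1397 = 1576 + 1927860 = 1929436$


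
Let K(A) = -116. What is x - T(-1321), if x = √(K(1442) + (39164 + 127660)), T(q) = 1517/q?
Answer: 1517/1321 + 2*√41677 ≈ 409.45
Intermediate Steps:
x = 2*√41677 (x = √(-116 + (39164 + 127660)) = √(-116 + 166824) = √166708 = 2*√41677 ≈ 408.30)
x - T(-1321) = 2*√41677 - 1517/(-1321) = 2*√41677 - 1517*(-1)/1321 = 2*√41677 - 1*(-1517/1321) = 2*√41677 + 1517/1321 = 1517/1321 + 2*√41677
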